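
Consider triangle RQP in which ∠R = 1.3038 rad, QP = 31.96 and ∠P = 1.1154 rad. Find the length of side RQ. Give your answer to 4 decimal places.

29.7572

The third angle is ∠Q = π − ∠P − ∠R = 0.7224 rad.
Law of sines: RQ = QP·sin P/sin R ≈ 29.757.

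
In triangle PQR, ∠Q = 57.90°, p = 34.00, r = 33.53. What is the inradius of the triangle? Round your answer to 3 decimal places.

9.636

By the law of cosines, q² = r² + p² − 2·r·p·cos Q = 1068.7, so q ≈ 32.69.
Area = ½·r·p·sin Q ≈ 482.87.
Semiperimeter s = (34+32.69+33.53)/2 = 50.11.
Inradius = area/s = 482.87/50.11 ≈ 9.6361.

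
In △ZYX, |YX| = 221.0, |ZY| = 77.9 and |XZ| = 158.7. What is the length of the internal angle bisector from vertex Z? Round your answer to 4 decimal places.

By the law of cosines, cos Z = (|XZ|² + |ZY|² − |YX|²) / (2·|XZ|·|ZY|) ≈ -0.71129, so ∠Z ≈ 135.34°.
The bisector from Z has length 2·|XZ|·|ZY|·cos(∠Z/2)/(|XZ|+|ZY|) ≈ 39.705.

t_Z ≈ 39.7052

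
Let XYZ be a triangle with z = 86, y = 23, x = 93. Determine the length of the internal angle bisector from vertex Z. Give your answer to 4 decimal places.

t_Z ≈ 31.0373

By the law of cosines, cos Z = (x² + y² − z²) / (2·x·y) ≈ 0.41655, so ∠Z ≈ 65.38°.
The bisector from Z has length 2·x·y·cos(∠Z/2)/(x+y) ≈ 31.037.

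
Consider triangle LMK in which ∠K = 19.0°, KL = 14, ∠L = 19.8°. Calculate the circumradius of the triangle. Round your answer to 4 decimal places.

The third angle is ∠M = 180° − ∠K − ∠L = 141.20°.
Law of sines: MK = KL·sin L/sin M ≈ 7.5683.
Law of sines: LM = KL·sin K/sin M ≈ 7.2741.
Circumradius = KL/(2 sin M) ≈ 11.171.

11.1713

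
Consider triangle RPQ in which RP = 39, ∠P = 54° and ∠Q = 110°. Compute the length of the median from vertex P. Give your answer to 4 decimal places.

The third angle is ∠R = 180° − ∠P − ∠Q = 16.00°.
Law of sines: PQ = RP·sin R/sin Q ≈ 11.44.
Law of sines: QR = RP·sin P/sin Q ≈ 33.577.
Median from P: ½√(2·RP² + 2·PQ² − QR²) ≈ 23.326.

23.3257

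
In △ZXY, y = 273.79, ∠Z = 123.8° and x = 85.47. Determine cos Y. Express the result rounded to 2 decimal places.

0.72

By the law of cosines, z² = x² + y² − 2·x·y·cos Z = 1.083e+05, so z ≈ 329.09.
Law of cosines again: cos Y = (z² + x² − y²)/(2·z·x) ≈ 0.72253, so ∠Y ≈ 43.74°.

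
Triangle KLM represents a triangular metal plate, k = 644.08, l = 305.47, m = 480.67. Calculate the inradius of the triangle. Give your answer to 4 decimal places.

Semiperimeter s = (644.08 + 305.47 + 480.67)/2 = 715.11.
Heron's formula: area = √(715.11·71.03·409.64·234.44) ≈ 69843.
Inradius = area/s = 69843/715.11 ≈ 97.668.

97.6678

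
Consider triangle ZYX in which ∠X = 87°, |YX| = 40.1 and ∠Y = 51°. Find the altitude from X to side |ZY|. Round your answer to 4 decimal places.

The third angle is ∠Z = 180° − ∠Y − ∠X = 42.00°.
Law of sines: |XZ| = |YX|·sin Y/sin Z ≈ 46.573.
Law of sines: |ZY| = |YX|·sin X/sin Z ≈ 59.846.
Area = ½·|YX|·|XZ|·sin X ≈ 932.51.
The altitude from X has length 2·area/|ZY| ≈ 31.164.

31.1636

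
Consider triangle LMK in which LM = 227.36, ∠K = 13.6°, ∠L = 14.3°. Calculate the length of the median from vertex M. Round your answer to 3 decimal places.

56.467

The third angle is ∠M = 180° − ∠K − ∠L = 152.10°.
Law of sines: MK = LM·sin L/sin K ≈ 238.82.
Law of sines: KL = LM·sin M/sin K ≈ 452.44.
Median from M: ½√(2·LM² + 2·MK² − KL²) ≈ 56.467.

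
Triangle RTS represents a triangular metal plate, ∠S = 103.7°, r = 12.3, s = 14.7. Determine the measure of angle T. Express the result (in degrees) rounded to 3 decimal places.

21.917

Law of sines: sin R = r·sin S/s ≈ 0.81293.
Since s ≥ r, only the acute value applies: ∠R ≈ 54.38°.
Then ∠T = 180° − ∠S − ∠R ≈ 21.92°.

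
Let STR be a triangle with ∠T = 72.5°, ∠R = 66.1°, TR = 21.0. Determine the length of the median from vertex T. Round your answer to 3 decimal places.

The third angle is ∠S = 180° − ∠T − ∠R = 41.40°.
Law of sines: RS = TR·sin T/sin S ≈ 30.285.
Law of sines: ST = TR·sin R/sin S ≈ 29.032.
Median from T: ½√(2·ST² + 2·TR² − RS²) ≈ 20.313.

20.313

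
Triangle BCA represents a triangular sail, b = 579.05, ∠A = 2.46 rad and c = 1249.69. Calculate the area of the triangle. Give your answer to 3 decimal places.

227955.476

Area = ½·b·c·sin A ≈ 2.2796e+05.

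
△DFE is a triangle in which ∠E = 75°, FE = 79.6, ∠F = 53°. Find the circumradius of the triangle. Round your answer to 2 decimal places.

R ≈ 50.51

The third angle is ∠D = 180° − ∠F − ∠E = 52.00°.
Law of sines: ED = FE·sin F/sin D ≈ 80.673.
Law of sines: DF = FE·sin E/sin D ≈ 97.572.
Circumradius = FE/(2 sin D) ≈ 50.507.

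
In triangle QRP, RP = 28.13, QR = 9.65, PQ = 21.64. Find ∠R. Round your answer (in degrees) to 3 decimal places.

∠R ≈ 39.961°

By the law of cosines, cos R = (QR² + RP² − PQ²) / (2·QR·RP) ≈ 0.76648, so ∠R ≈ 39.96°.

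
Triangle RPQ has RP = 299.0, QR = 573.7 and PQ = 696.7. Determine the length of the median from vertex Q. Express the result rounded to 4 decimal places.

Median from Q: ½√(2·PQ² + 2·QR² − RP²) ≈ 620.41.

m_Q ≈ 620.4120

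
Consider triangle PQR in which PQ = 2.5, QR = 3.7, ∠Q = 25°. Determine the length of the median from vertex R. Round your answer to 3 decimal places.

2.621

By the law of cosines, RP² = PQ² + QR² − 2·PQ·QR·cos Q = 3.1733, so RP ≈ 1.7814.
Median from R: ½√(2·QR² + 2·RP² − PQ²) ≈ 2.6209.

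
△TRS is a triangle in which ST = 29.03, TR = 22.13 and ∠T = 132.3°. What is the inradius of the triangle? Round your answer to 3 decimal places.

r ≈ 4.847

By the law of cosines, RS² = ST² + TR² − 2·ST·TR·cos T = 2197.2, so RS ≈ 46.874.
Area = ½·ST·TR·sin T ≈ 237.58.
Semiperimeter s = (46.874+29.03+22.13)/2 = 49.017.
Inradius = area/s = 237.58/49.017 ≈ 4.8469.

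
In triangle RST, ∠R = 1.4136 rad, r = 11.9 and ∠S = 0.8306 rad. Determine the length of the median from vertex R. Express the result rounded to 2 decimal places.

m_R ≈ 6.97

The third angle is ∠T = π − ∠R − ∠S = 0.8974 rad.
Law of sines: s = r·sin S/sin R ≈ 8.8959.
Law of sines: t = r·sin T/sin R ≈ 9.4184.
Median from R: ½√(2·s² + 2·t² − r²) ≈ 6.9656.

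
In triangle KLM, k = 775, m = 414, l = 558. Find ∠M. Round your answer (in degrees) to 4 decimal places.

∠M ≈ 31.0990°

By the law of cosines, cos M = (k² + l² − m²) / (2·k·l) ≈ 0.85628, so ∠M ≈ 31.10°.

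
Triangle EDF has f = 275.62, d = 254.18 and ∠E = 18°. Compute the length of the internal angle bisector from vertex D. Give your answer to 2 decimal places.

By the law of cosines, e² = d² + f² − 2·d·f·cos E = 7317.3, so e ≈ 85.542.
Law of cosines again: cos D = (f² + e² − d²)/(2·f·e) ≈ 0.39607, so ∠D ≈ 66.67°.
The bisector from D has length 2·f·e·cos(∠D/2)/(f+e) ≈ 109.08.

109.08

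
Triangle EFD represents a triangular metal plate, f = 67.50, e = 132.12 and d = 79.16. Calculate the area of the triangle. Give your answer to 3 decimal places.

2094.709

Semiperimeter s = (132.12 + 67.5 + 79.16)/2 = 139.39.
Heron's formula: area = √(139.39·7.27·71.89·60.23) ≈ 2094.7.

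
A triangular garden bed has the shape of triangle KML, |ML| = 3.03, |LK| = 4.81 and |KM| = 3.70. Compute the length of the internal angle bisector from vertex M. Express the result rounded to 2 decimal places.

By the law of cosines, cos M = (|KM|² + |ML|² − |LK|²) / (2·|KM|·|ML|) ≈ -0.01183, so ∠M ≈ 90.68°.
The bisector from M has length 2·|KM|·|ML|·cos(∠M/2)/(|KM|+|ML|) ≈ 2.3419.

t_M ≈ 2.34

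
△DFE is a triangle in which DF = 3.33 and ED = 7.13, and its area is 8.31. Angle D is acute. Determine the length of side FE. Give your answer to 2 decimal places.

From area = ½·ED·DF·sin D, we get sin D = 2·area/(ED·DF) ≈ 0.70000.
Taking the acute solution, ∠D ≈ 44.43°.
Law of cosines then gives FE ≈ 5.2928.

5.29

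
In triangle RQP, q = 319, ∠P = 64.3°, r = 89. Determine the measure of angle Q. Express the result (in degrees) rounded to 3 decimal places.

∠Q ≈ 99.739°

By the law of cosines, p² = r² + q² − 2·r·q·cos P = 85058, so p ≈ 291.65.
Law of cosines again: cos Q = (p² + r² − q²)/(2·p·r) ≈ -0.16917, so ∠Q ≈ 99.74°.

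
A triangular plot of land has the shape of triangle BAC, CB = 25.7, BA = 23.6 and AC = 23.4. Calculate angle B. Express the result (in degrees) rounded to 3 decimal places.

By the law of cosines, cos B = (CB² + BA² − AC²) / (2·CB·BA) ≈ 0.55224, so ∠B ≈ 56.48°.

56.479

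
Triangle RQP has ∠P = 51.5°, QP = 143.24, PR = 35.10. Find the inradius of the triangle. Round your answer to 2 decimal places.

By the law of cosines, RQ² = QP² + PR² − 2·QP·PR·cos P = 15490, so RQ ≈ 124.46.
Area = ½·QP·PR·sin P ≈ 1967.4.
Semiperimeter s = (143.24+35.1+124.46)/2 = 151.4.
Inradius = area/s = 1967.4/151.4 ≈ 12.995.

r ≈ 12.99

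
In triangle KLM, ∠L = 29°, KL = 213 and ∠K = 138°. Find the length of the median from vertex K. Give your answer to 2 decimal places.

The third angle is ∠M = 180° − ∠K − ∠L = 13.00°.
Law of sines: LM = KL·sin K/sin M ≈ 633.58.
Law of sines: MK = KL·sin L/sin M ≈ 459.05.
Median from K: ½√(2·MK² + 2·KL² − LM²) ≈ 166.41.

166.41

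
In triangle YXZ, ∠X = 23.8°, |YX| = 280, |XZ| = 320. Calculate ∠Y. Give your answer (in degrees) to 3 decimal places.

∠Y ≈ 95.655°

By the law of cosines, |ZY|² = |YX|² + |XZ|² − 2·|YX|·|XZ|·cos X = 16839, so |ZY| ≈ 129.77.
Law of cosines again: cos Y = (|ZY|² + |YX|² − |XZ|²)/(2·|ZY|·|YX|) ≈ -0.09854, so ∠Y ≈ 95.66°.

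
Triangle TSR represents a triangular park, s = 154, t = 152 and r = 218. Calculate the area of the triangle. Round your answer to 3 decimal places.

Semiperimeter p = (152 + 154 + 218)/2 = 262.
Heron's formula: area = √(262·110·108·44) ≈ 11703.

area ≈ 11702.677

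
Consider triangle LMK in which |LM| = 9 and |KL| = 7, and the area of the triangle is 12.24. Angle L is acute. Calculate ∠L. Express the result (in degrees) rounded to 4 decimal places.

From area = ½·|KL|·|LM|·sin L, we get sin L = 2·area/(|KL|·|LM|) ≈ 0.38857.
Taking the acute solution, ∠L ≈ 22.87°.

22.8656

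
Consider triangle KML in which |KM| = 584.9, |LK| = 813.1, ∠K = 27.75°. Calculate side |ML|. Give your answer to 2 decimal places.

401.83

By the law of cosines, |ML|² = |LK|² + |KM|² − 2·|LK|·|KM|·cos K = 1.6147e+05, so |ML| ≈ 401.83.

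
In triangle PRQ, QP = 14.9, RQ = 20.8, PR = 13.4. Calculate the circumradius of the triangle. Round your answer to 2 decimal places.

10.43

By the law of cosines, cos P = (QP² + PR² − RQ²) / (2·QP·PR) ≈ -0.07781, so ∠P ≈ 94.46°.
Circumradius = RQ/(2 sin P) ≈ 10.432.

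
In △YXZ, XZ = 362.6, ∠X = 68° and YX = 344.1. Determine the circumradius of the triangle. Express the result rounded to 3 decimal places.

By the law of cosines, ZY² = YX² + XZ² − 2·YX·XZ·cos X = 1.564e+05, so ZY ≈ 395.48.
Area = ½·YX·XZ·sin X ≈ 57843.
Circumradius = ZY/(2 sin X) ≈ 213.27.

213.269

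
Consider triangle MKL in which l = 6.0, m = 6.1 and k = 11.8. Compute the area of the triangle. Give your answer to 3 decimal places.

Semiperimeter s = (6.1 + 11.8 + 6)/2 = 11.95.
Heron's formula: area = √(11.95·5.85·0.15·5.95) ≈ 7.8989.

7.899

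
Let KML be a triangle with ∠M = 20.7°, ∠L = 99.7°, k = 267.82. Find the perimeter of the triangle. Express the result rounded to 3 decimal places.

perimeter ≈ 683.650

The third angle is ∠K = 180° − ∠M − ∠L = 59.60°.
Law of sines: m = k·sin M/sin K ≈ 109.76.
Law of sines: l = k·sin L/sin K ≈ 306.07.
Semiperimeter s = (267.82+109.76+306.07)/2 = 341.82.
Perimeter = 267.82 + 109.76 + 306.07 = 683.65.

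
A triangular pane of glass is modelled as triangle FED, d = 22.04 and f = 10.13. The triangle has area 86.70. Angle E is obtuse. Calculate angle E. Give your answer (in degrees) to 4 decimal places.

From area = ½·d·f·sin E, we get sin E = 2·area/(d·f) ≈ 0.77665.
Taking the obtuse solution, ∠E ≈ 129.04°.

∠E ≈ 129.0447°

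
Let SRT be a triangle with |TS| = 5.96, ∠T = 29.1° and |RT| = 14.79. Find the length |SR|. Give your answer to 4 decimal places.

By the law of cosines, |SR|² = |RT|² + |TS|² − 2·|RT|·|TS|·cos T = 100.22, so |SR| ≈ 10.011.

10.0111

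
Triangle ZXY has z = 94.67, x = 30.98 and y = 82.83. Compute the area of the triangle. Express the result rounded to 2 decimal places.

area ≈ 1250.88

Semiperimeter s = (94.67 + 30.98 + 82.83)/2 = 104.24.
Heron's formula: area = √(104.24·9.57·73.26·21.41) ≈ 1250.9.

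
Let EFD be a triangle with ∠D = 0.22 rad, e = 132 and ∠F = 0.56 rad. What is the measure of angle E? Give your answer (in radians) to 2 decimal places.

∠E ≈ 2.36 rad

The third angle is ∠E = π − ∠F − ∠D = 2.362 rad.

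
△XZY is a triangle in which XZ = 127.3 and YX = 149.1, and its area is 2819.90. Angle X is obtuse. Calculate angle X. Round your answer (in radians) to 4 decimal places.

From area = ½·YX·XZ·sin X, we get sin X = 2·area/(YX·XZ) ≈ 0.29714.
Taking the obtuse solution, ∠X ≈ 2.840 rad.

∠X ≈ 2.8399 rad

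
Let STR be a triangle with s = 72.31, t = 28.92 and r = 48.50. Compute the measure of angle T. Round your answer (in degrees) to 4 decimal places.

By the law of cosines, cos T = (r² + s² − t²) / (2·r·s) ≈ 0.96158, so ∠T ≈ 15.93°.

∠T ≈ 15.9328°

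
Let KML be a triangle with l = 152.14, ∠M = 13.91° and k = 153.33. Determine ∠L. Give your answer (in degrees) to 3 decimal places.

∠L ≈ 81.216°

By the law of cosines, m² = l² + k² − 2·l·k·cos M = 1369.6, so m ≈ 37.008.
Law of cosines again: cos L = (k² + m² − l²)/(2·k·m) ≈ 0.15271, so ∠L ≈ 81.22°.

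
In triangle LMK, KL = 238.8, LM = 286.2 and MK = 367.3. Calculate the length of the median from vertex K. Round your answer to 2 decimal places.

m_K ≈ 274.75

Median from K: ½√(2·MK² + 2·KL² − LM²) ≈ 274.75.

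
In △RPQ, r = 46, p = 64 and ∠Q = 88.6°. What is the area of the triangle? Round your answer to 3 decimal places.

1471.561

Area = ½·r·p·sin Q ≈ 1471.6.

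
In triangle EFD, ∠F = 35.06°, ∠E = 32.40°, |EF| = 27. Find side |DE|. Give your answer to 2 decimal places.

The third angle is ∠D = 180° − ∠E − ∠F = 112.54°.
Law of sines: |DE| = |EF|·sin F/sin D ≈ 16.792.

16.79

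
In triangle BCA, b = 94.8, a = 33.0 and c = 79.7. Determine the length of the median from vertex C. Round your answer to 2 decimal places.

Median from C: ½√(2·a² + 2·b² − c²) ≈ 58.737.

m_C ≈ 58.74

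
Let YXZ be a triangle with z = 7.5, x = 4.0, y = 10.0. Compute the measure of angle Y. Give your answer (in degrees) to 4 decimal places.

By the law of cosines, cos Y = (x² + z² − y²) / (2·x·z) ≈ -0.46250, so ∠Y ≈ 117.55°.

∠Y ≈ 117.5485°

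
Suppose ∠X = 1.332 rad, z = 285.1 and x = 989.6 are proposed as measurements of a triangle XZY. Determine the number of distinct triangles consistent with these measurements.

1

z·sin X = 285.1·sin(1.332 rad) ≈ 277.
Since x ≥ z, exactly one triangle exists.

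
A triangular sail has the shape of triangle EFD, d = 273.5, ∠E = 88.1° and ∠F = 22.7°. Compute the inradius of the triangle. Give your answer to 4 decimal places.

45.4651

The third angle is ∠D = 180° − ∠E − ∠F = 69.20°.
Law of sines: e = d·sin E/sin D ≈ 292.41.
Law of sines: f = d·sin F/sin D ≈ 112.9.
Area = ½·d·e·sin F ≈ 15431.
Semiperimeter s = (292.41+112.9+273.5)/2 = 339.41.
Inradius = area/s = 15431/339.41 ≈ 45.465.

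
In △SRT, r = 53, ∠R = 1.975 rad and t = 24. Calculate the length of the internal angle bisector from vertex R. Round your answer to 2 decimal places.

Law of sines: sin T = t·sin R/r ≈ 0.41634.
Since r ≥ t, only the acute value applies: ∠T ≈ 0.429 rad.
Then ∠S = π − ∠R − ∠T ≈ 0.737 rad.
Law of sines gives s = r·sin S/sin R ≈ 38.749.
The bisector from R has length 2·t·s·cos(∠R/2)/(t+s) ≈ 16.326.

t_R ≈ 16.33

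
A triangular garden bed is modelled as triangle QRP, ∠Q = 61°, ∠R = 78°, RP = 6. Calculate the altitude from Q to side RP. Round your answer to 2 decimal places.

The third angle is ∠P = 180° − ∠Q − ∠R = 41.00°.
Law of sines: PQ = RP·sin R/sin Q ≈ 6.7102.
Law of sines: QR = RP·sin P/sin Q ≈ 4.5006.
Area = ½·RP·PQ·sin P ≈ 13.207.
The altitude from Q has length 2·area/RP ≈ 4.4023.

4.40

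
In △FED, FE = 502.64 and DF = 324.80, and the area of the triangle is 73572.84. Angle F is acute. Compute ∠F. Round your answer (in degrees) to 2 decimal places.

∠F ≈ 64.33°

From area = ½·DF·FE·sin F, we get sin F = 2·area/(DF·FE) ≈ 0.90131.
Taking the acute solution, ∠F ≈ 64.33°.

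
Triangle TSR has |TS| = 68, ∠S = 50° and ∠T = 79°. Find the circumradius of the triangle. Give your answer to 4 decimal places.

43.7498

The third angle is ∠R = 180° − ∠T − ∠S = 51.00°.
Law of sines: |SR| = |TS|·sin T/sin R ≈ 85.892.
Law of sines: |RT| = |TS|·sin S/sin R ≈ 67.029.
Circumradius = |TS|/(2 sin R) ≈ 43.75.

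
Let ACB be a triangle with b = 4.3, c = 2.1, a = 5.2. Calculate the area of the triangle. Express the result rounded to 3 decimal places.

area ≈ 4.395

Semiperimeter s = (5.2 + 2.1 + 4.3)/2 = 5.8.
Heron's formula: area = √(5.8·0.6·3.7·1.5) ≈ 4.3948.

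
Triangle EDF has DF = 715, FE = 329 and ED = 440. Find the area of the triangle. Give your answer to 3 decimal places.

Semiperimeter s = (715 + 329 + 440)/2 = 742.
Heron's formula: area = √(742·27·413·302) ≈ 49988.

area ≈ 49987.605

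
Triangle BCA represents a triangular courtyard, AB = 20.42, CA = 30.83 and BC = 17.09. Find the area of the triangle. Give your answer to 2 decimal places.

area ≈ 163.72

Semiperimeter s = (30.83 + 20.42 + 17.09)/2 = 34.17.
Heron's formula: area = √(34.17·3.34·13.75·17.08) ≈ 163.72.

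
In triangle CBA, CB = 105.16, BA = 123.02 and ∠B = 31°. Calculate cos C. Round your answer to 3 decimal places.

cos C ≈ -0.005

By the law of cosines, AC² = CB² + BA² − 2·CB·BA·cos B = 4014.6, so AC ≈ 63.361.
Law of cosines again: cos C = (AC² + CB² − BA²)/(2·AC·CB) ≈ -0.00456, so ∠C ≈ 90.26°.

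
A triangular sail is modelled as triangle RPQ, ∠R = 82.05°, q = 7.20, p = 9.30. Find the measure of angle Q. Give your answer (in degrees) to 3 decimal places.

∠Q ≈ 40.653°

By the law of cosines, r² = p² + q² − 2·p·q·cos R = 119.81, so r ≈ 10.946.
Law of cosines again: cos Q = (r² + p² − q²)/(2·r·p) ≈ 0.75867, so ∠Q ≈ 40.65°.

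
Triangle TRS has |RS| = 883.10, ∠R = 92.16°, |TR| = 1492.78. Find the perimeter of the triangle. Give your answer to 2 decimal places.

By the law of cosines, |ST|² = |TR|² + |RS|² − 2·|TR|·|RS|·cos R = 3.1076e+06, so |ST| ≈ 1762.8.
Semiperimeter s = (883.1+1762.8+1492.8)/2 = 2069.4.
Perimeter = 883.1 + 1762.8 + 1492.8 = 4138.7.

4138.73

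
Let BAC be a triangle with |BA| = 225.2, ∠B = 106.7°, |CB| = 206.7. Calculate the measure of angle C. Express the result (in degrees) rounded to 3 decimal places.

By the law of cosines, |AC|² = |CB|² + |BA|² − 2·|CB|·|BA|·cos B = 1.2019e+05, so |AC| ≈ 346.69.
Law of cosines again: cos C = (|AC|² + |CB|² − |BA|²)/(2·|AC|·|CB|) ≈ 0.78288, so ∠C ≈ 38.48°.

38.475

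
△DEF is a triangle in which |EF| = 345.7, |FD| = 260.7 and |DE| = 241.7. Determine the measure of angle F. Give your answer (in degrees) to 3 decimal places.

∠F ≈ 44.276°

By the law of cosines, cos F = (|EF|² + |FD|² − |DE|²) / (2·|EF|·|FD|) ≈ 0.71598, so ∠F ≈ 44.28°.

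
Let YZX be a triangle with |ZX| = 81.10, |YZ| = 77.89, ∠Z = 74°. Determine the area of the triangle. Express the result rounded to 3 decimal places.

area ≈ 3036.087

Area = ½·|YZ|·|ZX|·sin Z ≈ 3036.1.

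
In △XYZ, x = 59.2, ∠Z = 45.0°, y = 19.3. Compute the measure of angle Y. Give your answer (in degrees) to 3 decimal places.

By the law of cosines, z² = x² + y² − 2·x·y·cos Z = 2261.3, so z ≈ 47.553.
Law of cosines again: cos Y = (z² + x² − y²)/(2·z·x) ≈ 0.95793, so ∠Y ≈ 16.68°.

16.678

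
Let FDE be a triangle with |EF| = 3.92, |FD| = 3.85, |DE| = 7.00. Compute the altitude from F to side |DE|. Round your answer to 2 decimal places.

Semiperimeter s = (7 + 3.92 + 3.85)/2 = 7.385.
Heron's formula: area = √(7.385·0.385·3.465·3.535) ≈ 5.9014.
The altitude from F has length 2·area/|DE| ≈ 1.6861.

1.69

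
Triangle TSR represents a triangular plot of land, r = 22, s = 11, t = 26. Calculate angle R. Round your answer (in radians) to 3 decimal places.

∠R ≈ 0.992 rad

By the law of cosines, cos R = (t² + s² − r²) / (2·t·s) ≈ 0.54720, so ∠R ≈ 0.9918 rad.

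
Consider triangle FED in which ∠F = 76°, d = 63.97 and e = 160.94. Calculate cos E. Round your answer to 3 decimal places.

By the law of cosines, f² = e² + d² − 2·e·d·cos F = 25013, so f ≈ 158.15.
Law of cosines again: cos E = (d² + f² − e²)/(2·d·f) ≈ 0.15830, so ∠E ≈ 80.89°.

0.158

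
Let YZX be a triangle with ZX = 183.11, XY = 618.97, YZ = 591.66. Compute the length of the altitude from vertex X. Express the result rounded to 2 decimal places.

Semiperimeter s = (183.11 + 618.97 + 591.66)/2 = 696.87.
Heron's formula: area = √(696.87·513.76·77.9·105.21) ≈ 54169.
The altitude from X has length 2·area/YZ ≈ 183.11.

h_X ≈ 183.11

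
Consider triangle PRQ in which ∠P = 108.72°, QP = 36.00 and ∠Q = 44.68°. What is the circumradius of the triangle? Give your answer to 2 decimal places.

The third angle is ∠R = 180° − ∠Q − ∠P = 26.60°.
Law of sines: RQ = QP·sin P/sin R ≈ 76.147.
Law of sines: PR = QP·sin Q/sin R ≈ 56.533.
Circumradius = QP/(2 sin R) ≈ 40.2.

40.20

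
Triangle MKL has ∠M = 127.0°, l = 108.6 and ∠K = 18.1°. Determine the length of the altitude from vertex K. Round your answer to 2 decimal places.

86.73

The third angle is ∠L = 180° − ∠M − ∠K = 34.90°.
Law of sines: m = l·sin M/sin L ≈ 151.59.
Law of sines: k = l·sin K/sin L ≈ 58.97.
Area = ½·l·m·sin K ≈ 2557.3.
The altitude from K has length 2·area/k ≈ 86.732.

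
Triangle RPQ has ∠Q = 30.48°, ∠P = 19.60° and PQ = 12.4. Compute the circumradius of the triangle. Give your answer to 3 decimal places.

8.084

The third angle is ∠R = 180° − ∠P − ∠Q = 129.92°.
Law of sines: QR = PQ·sin P/sin R ≈ 5.4236.
Law of sines: RP = PQ·sin Q/sin R ≈ 8.2011.
Circumradius = PQ/(2 sin R) ≈ 8.0841.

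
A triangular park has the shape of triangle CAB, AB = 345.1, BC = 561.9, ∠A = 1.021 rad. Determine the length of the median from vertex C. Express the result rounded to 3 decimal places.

587.575

Law of sines: sin C = AB·sin A/BC ≈ 0.52366.
Since BC ≥ AB, only the acute value applies: ∠C ≈ 0.551 rad.
Then ∠B = π − ∠A − ∠C ≈ 1.569 rad.
Law of sines gives CA = BC·sin B/sin A ≈ 659.02.
Median from C: ½√(2·BC² + 2·CA² − AB²) ≈ 587.58.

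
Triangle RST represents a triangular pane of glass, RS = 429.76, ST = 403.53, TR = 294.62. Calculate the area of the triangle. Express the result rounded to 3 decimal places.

57183.774

Semiperimeter s = (403.53 + 294.62 + 429.76)/2 = 563.95.
Heron's formula: area = √(563.95·160.42·269.33·134.19) ≈ 57184.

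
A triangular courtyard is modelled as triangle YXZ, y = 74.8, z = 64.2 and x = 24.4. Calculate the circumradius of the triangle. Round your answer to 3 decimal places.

R ≈ 38.961

By the law of cosines, cos Y = (x² + z² − y²) / (2·x·z) ≈ -0.28026, so ∠Y ≈ 106.28°.
Circumradius = y/(2 sin Y) ≈ 38.961.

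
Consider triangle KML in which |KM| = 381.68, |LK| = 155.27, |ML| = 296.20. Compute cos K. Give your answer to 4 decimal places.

cos K ≈ 0.6923

By the law of cosines, cos K = (|LK|² + |KM|² − |ML|²) / (2·|LK|·|KM|) ≈ 0.69228, so ∠K ≈ 46.19°.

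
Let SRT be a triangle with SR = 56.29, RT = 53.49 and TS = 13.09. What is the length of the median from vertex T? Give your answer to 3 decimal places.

Median from T: ½√(2·RT² + 2·TS² − SR²) ≈ 26.91.

26.910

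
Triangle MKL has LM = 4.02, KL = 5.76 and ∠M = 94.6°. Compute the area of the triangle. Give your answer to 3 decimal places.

area ≈ 7.644

Law of sines: sin K = LM·sin M/KL ≈ 0.69567.
Since KL ≥ LM, only the acute value applies: ∠K ≈ 44.08°.
Then ∠L = 180° − ∠M − ∠K ≈ 41.32°.
Law of sines gives MK = KL·sin L/sin M ≈ 3.8154.
Area = ½·KL·LM·sin L ≈ 7.6442.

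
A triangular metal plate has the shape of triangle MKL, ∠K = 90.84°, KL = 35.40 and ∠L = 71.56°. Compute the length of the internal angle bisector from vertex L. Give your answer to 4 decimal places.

The third angle is ∠M = 180° − ∠K − ∠L = 17.60°.
Law of sines: LM = KL·sin K/sin M ≈ 117.06.
Law of sines: MK = KL·sin L/sin M ≈ 111.06.
The bisector from L has length 2·KL·LM·cos(∠L/2)/(KL+LM) ≈ 44.101.

44.1014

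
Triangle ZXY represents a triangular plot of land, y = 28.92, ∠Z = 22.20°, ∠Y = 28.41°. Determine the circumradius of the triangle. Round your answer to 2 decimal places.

The third angle is ∠X = 180° − ∠Y − ∠Z = 129.39°.
Law of sines: z = y·sin Z/sin Y ≈ 22.967.
Law of sines: x = y·sin X/sin Y ≈ 46.977.
Circumradius = y/(2 sin Y) ≈ 30.392.

R ≈ 30.39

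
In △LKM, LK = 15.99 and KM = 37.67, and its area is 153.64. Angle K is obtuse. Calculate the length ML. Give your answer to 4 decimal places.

From area = ½·LK·KM·sin K, we get sin K = 2·area/(LK·KM) ≈ 0.51014.
Taking the obtuse solution, ∠K ≈ 149.33°.
Law of cosines then gives ML ≈ 52.066.

52.0658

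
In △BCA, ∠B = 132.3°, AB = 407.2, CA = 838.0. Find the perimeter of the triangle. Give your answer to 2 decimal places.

Law of sines: sin C = AB·sin B/CA ≈ 0.35940.
Since CA ≥ AB, only the acute value applies: ∠C ≈ 21.06°.
Then ∠A = 180° − ∠B − ∠C ≈ 26.64°.
Law of sines gives BC = CA·sin A/sin B ≈ 507.96.
Semiperimeter s = (838+407.2+507.96)/2 = 876.58.
Perimeter = 838 + 407.2 + 507.96 = 1753.2.

1753.16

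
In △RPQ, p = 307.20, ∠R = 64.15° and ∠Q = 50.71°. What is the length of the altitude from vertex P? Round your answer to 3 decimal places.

The third angle is ∠P = 180° − ∠Q − ∠R = 65.14°.
Law of sines: r = p·sin R/sin P ≈ 304.69.
Law of sines: q = p·sin Q/sin P ≈ 262.04.
Area = ½·p·r·sin Q ≈ 36222.
The altitude from P has length 2·area/p ≈ 235.82.

235.819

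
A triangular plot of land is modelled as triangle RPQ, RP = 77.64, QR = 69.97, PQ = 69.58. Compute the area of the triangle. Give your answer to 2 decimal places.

Semiperimeter s = (69.58 + 69.97 + 77.64)/2 = 108.59.
Heron's formula: area = √(108.59·39.015·38.625·30.955) ≈ 2250.7.

2250.71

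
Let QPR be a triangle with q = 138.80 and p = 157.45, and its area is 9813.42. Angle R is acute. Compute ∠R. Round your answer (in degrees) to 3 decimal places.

∠R ≈ 63.908°

From area = ½·q·p·sin R, we get sin R = 2·area/(q·p) ≈ 0.89809.
Taking the acute solution, ∠R ≈ 63.91°.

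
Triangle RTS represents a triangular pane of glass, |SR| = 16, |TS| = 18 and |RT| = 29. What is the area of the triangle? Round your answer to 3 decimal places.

area ≈ 128.368

Semiperimeter s = (18 + 16 + 29)/2 = 31.5.
Heron's formula: area = √(31.5·13.5·15.5·2.5) ≈ 128.37.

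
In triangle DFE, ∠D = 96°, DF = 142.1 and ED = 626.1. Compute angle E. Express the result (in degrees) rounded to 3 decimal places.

12.434

By the law of cosines, FE² = ED² + DF² − 2·ED·DF·cos D = 4.3079e+05, so FE ≈ 656.35.
Law of cosines again: cos E = (FE² + ED² − DF²)/(2·FE·ED) ≈ 0.97654, so ∠E ≈ 12.43°.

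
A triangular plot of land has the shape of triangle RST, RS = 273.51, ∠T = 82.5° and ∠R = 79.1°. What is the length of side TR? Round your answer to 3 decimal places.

The third angle is ∠S = 180° − ∠T − ∠R = 18.40°.
Law of sines: TR = RS·sin S/sin T ≈ 87.078.

87.078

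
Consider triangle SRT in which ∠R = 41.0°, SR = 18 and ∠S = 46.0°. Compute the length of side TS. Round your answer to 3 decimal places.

11.825

The third angle is ∠T = 180° − ∠S − ∠R = 93.00°.
Law of sines: TS = SR·sin R/sin T ≈ 11.825.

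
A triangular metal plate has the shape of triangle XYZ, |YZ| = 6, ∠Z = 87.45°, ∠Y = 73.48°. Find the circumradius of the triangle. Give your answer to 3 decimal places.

The third angle is ∠X = 180° − ∠Y − ∠Z = 19.07°.
Law of sines: |ZX| = |YZ|·sin Y/sin X ≈ 17.606.
Law of sines: |XY| = |YZ|·sin Z/sin X ≈ 18.346.
Circumradius = |YZ|/(2 sin X) ≈ 9.1821.

R ≈ 9.182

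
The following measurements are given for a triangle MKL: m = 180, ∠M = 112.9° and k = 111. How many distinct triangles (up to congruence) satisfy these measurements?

1

k·sin M = 111·sin(112.9°) ≈ 102.3.
Since ∠M is not acute, a triangle exists only if m > k; here m > k, so there is exactly one triangle.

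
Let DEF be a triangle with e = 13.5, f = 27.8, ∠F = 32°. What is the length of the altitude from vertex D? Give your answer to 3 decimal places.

Law of sines: sin E = e·sin F/f ≈ 0.25733.
Since f ≥ e, only the acute value applies: ∠E ≈ 14.91°.
Then ∠D = 180° − ∠F − ∠E ≈ 133.09°.
Law of sines gives d = f·sin D/sin F ≈ 38.312.
Area = ½·f·e·sin D ≈ 137.04.
The altitude from D has length 2·area/d ≈ 7.1539.

h_D ≈ 7.154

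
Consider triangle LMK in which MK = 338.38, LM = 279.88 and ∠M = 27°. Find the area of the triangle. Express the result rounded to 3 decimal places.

Area = ½·LM·MK·sin M ≈ 21498.

21497.765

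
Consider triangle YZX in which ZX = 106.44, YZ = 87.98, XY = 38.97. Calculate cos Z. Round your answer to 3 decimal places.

By the law of cosines, cos Z = (YZ² + ZX² − XY²) / (2·YZ·ZX) ≈ 0.93711, so ∠Z ≈ 20.43°.

0.937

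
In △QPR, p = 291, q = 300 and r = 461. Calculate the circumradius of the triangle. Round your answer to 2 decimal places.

By the law of cosines, cos Q = (p² + r² − q²) / (2·p·r) ≈ 0.77227, so ∠Q ≈ 0.688 rad.
Circumradius = q/(2 sin Q) ≈ 236.11.

236.11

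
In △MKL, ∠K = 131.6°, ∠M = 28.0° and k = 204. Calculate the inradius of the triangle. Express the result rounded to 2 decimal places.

The third angle is ∠L = 180° − ∠M − ∠K = 20.40°.
Law of sines: m = k·sin M/sin K ≈ 128.07.
Law of sines: l = k·sin L/sin K ≈ 95.091.
Area = ½·k·m·sin L ≈ 4553.5.
Semiperimeter s = (128.07+204+95.091)/2 = 213.58.
Inradius = area/s = 4553.5/213.58 ≈ 21.32.

r ≈ 21.32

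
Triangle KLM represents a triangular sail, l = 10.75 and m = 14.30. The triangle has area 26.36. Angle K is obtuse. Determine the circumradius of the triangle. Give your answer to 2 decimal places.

From area = ½·l·m·sin K, we get sin K = 2·area/(l·m) ≈ 0.34295.
Taking the obtuse solution, ∠K ≈ 159.94°.
Law of cosines then gives k ≈ 24.675.
Circumradius = k/(2 sin K) ≈ 35.975.

35.97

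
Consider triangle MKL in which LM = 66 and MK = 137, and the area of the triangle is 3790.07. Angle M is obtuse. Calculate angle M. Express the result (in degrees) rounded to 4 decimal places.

From area = ½·LM·MK·sin M, we get sin M = 2·area/(LM·MK) ≈ 0.83833.
Taking the obtuse solution, ∠M ≈ 123.04°.

123.0363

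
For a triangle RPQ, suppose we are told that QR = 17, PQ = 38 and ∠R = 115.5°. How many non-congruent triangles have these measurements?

1

QR·sin R = 17·sin(115.5°) ≈ 15.34.
Since ∠R is not acute, a triangle exists only if PQ > QR; here PQ > QR, so there is exactly one triangle.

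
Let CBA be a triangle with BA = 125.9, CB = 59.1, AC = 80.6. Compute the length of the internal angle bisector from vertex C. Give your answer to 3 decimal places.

t_C ≈ 29.910

By the law of cosines, cos C = (AC² + CB² − BA²) / (2·AC·CB) ≈ -0.61527, so ∠C ≈ 127.97°.
The bisector from C has length 2·AC·CB·cos(∠C/2)/(AC+CB) ≈ 29.91.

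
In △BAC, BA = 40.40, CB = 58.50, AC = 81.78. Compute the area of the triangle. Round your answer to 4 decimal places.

1108.8881

Semiperimeter s = (81.78 + 58.5 + 40.4)/2 = 90.34.
Heron's formula: area = √(90.34·8.56·31.84·49.94) ≈ 1108.9.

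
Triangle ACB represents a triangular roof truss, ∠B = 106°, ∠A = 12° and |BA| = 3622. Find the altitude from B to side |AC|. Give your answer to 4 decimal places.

The third angle is ∠C = 180° − ∠B − ∠A = 62.00°.
Law of sines: |CB| = |BA|·sin A/sin C ≈ 852.89.
Law of sines: |AC| = |BA|·sin B/sin C ≈ 3943.3.
Area = ½·|BA|·|CB|·sin B ≈ 1.4847e+06.
The altitude from B has length 2·area/|AC| ≈ 753.06.

753.0561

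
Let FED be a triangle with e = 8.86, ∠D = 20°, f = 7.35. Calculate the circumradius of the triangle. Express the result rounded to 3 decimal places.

By the law of cosines, d² = f² + e² − 2·f·e·cos D = 10.135, so d ≈ 3.1835.
Area = ½·f·e·sin D ≈ 11.136.
Circumradius = d/(2 sin D) ≈ 4.654.

R ≈ 4.654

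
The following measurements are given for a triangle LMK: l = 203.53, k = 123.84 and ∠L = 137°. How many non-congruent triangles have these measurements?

k·sin L = 123.84·sin(137°) ≈ 84.46.
Since ∠L is not acute, a triangle exists only if l > k; here l > k, so there is exactly one triangle.

1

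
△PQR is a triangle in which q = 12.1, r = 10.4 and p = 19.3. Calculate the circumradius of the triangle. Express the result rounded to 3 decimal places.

10.923

By the law of cosines, cos P = (q² + r² − p²) / (2·q·r) ≈ -0.46853, so ∠P ≈ 117.94°.
Circumradius = p/(2 sin P) ≈ 10.923.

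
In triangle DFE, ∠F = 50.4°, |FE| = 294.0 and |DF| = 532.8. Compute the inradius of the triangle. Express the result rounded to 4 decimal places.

By the law of cosines, |ED|² = |DF|² + |FE|² − 2·|DF|·|FE|·cos F = 1.7062e+05, so |ED| ≈ 413.06.
Area = ½·|DF|·|FE|·sin F ≈ 60348.
Semiperimeter s = (294+413.06+532.8)/2 = 619.93.
Inradius = area/s = 60348/619.93 ≈ 97.346.

r ≈ 97.3465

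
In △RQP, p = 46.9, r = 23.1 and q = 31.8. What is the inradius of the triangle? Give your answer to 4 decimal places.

6.4597

Semiperimeter s = (23.1 + 31.8 + 46.9)/2 = 50.9.
Heron's formula: area = √(50.9·27.8·19.1·4) ≈ 328.8.
Inradius = area/s = 328.8/50.9 ≈ 6.4597.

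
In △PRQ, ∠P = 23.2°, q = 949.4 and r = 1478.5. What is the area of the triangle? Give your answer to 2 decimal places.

276485.75

Area = ½·r·q·sin P ≈ 2.7649e+05.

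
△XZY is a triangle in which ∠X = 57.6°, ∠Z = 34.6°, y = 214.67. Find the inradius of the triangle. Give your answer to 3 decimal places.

r ≈ 42.681

The third angle is ∠Y = 180° − ∠X − ∠Z = 87.80°.
Law of sines: x = y·sin X/sin Y ≈ 181.39.
Law of sines: z = y·sin Z/sin Y ≈ 121.99.
Area = ½·y·x·sin Z ≈ 11055.
Semiperimeter s = (181.39+121.99+214.67)/2 = 259.02.
Inradius = area/s = 11055/259.02 ≈ 42.681.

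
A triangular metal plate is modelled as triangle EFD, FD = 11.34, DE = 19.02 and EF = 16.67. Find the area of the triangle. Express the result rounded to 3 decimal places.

Semiperimeter s = (11.34 + 19.02 + 16.67)/2 = 23.515.
Heron's formula: area = √(23.515·12.175·4.495·6.845) ≈ 93.855.

93.855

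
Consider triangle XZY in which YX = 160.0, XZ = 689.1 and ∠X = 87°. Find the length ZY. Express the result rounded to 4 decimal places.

By the law of cosines, ZY² = YX² + XZ² − 2·YX·XZ·cos X = 4.8892e+05, so ZY ≈ 699.23.

699.2268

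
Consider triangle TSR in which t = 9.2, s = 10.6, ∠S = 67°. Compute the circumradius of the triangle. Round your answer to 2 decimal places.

5.76

Law of sines: sin T = t·sin S/s ≈ 0.79893.
Since s ≥ t, only the acute value applies: ∠T ≈ 53.03°.
Then ∠R = 180° − ∠S − ∠T ≈ 59.97°.
Law of sines gives r = s·sin R/sin S ≈ 9.9698.
Circumradius = s/(2 sin S) ≈ 5.7577.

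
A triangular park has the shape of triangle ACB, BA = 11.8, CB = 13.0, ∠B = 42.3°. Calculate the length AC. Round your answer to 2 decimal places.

9.02

By the law of cosines, AC² = CB² + BA² − 2·CB·BA·cos B = 81.321, so AC ≈ 9.0178.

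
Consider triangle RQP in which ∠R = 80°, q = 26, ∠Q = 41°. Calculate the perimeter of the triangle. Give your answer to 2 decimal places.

The third angle is ∠P = 180° − ∠R − ∠Q = 59.00°.
Law of sines: r = q·sin R/sin Q ≈ 39.029.
Law of sines: p = q·sin P/sin Q ≈ 33.97.
Semiperimeter s = (39.029+26+33.97)/2 = 49.499.
Perimeter = 39.029 + 26 + 33.97 = 98.999.

99.00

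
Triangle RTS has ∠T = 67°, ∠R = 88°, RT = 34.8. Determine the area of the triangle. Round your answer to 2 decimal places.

1318.08

The third angle is ∠S = 180° − ∠R − ∠T = 25.00°.
Law of sines: TS = RT·sin R/sin S ≈ 82.294.
Law of sines: SR = RT·sin T/sin S ≈ 75.798.
Area = ½·RT·TS·sin T ≈ 1318.1.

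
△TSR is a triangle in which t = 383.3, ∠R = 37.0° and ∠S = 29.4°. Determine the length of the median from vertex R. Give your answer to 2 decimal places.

The third angle is ∠T = 180° − ∠S − ∠R = 113.60°.
Law of sines: s = t·sin S/sin T ≈ 205.34.
Law of sines: r = t·sin R/sin T ≈ 251.73.
Median from R: ½√(2·t² + 2·s² − r²) ≈ 280.53.

m_R ≈ 280.53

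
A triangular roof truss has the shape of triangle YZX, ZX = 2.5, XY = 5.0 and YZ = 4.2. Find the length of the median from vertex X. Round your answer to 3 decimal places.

m_X ≈ 3.349

Median from X: ½√(2·ZX² + 2·XY² − YZ²) ≈ 3.3489.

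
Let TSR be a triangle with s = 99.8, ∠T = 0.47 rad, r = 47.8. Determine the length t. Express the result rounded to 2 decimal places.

By the law of cosines, t² = s² + r² − 2·s·r·cos T = 3738.5, so t ≈ 61.144.

61.14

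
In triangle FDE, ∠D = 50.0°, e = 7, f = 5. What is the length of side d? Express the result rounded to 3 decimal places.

By the law of cosines, d² = e² + f² − 2·e·f·cos D = 29.005, so d ≈ 5.3856.

5.386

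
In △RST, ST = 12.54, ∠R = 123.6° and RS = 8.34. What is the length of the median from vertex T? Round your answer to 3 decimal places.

Law of sines: sin T = RS·sin R/ST ≈ 0.55395.
Since ST ≥ RS, only the acute value applies: ∠T ≈ 33.64°.
Then ∠S = 180° − ∠R − ∠T ≈ 22.76°.
Law of sines gives TR = ST·sin S/sin R ≈ 5.8249.
Median from T: ½√(2·ST² + 2·TR² − RS²) ≈ 8.8432.

8.843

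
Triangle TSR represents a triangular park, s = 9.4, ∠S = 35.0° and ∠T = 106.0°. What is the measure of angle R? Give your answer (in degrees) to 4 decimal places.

The third angle is ∠R = 180° − ∠T − ∠S = 39.00°.

∠R ≈ 39.0000°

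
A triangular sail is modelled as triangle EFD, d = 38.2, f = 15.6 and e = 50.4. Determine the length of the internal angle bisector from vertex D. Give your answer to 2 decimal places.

By the law of cosines, cos D = (e² + f² − d²) / (2·e·f) ≈ 0.84216, so ∠D ≈ 0.570 rad.
The bisector from D has length 2·e·f·cos(∠D/2)/(e+f) ≈ 22.866.

t_D ≈ 22.87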